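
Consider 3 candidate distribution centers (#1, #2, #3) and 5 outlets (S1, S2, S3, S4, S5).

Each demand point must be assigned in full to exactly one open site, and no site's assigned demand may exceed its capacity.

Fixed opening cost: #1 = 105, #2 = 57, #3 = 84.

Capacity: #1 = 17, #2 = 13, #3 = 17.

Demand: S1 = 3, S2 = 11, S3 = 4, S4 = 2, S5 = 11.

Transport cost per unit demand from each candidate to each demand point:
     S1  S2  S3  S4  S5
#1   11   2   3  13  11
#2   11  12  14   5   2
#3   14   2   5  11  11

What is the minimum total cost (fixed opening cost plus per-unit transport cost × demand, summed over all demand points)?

Open {#1, #2, #3}; cheapest assignment that respects the capacities:
  #1 (cap 17, load 7): S1, S3 — cost 3×11 + 4×3 = 45
  #2 (cap 13, load 13): S4, S5 — cost 2×5 + 11×2 = 32
  #3 (cap 17, load 11): S2 — cost 11×2 = 22
  Shipping 99, fixed 246 → total 345.
  Any other capacity-feasible assignment to {#1, #2, #3} ships for at least 99.
Compare {#1, #3}: its best feasible assignment gives total 407.
Every other set of open sites that can feasibly serve all demand totals ≥ 407 even under its best assignment. Minimum: 345.

345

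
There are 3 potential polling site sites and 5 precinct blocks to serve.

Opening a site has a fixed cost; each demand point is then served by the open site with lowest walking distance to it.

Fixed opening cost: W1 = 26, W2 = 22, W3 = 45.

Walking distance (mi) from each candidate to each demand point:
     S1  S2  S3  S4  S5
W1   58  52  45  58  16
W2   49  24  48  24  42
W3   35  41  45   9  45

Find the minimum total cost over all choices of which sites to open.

Open {W1, W2}: assign each demand point to its cheapest open site.
  S1→W2 49, S2→W2 24, S3→W1 45, S4→W2 24, S5→W1 16
  walking distance 158, fixed 48 → total 206.
Compare {W2}: walking distance 187 + fixed 22 = 209.
Compare {W1, W3}: walking distance 146 + fixed 71 = 217.
Compare {W3}: walking distance 175 + fixed 45 = 220.
All other subsets cost ≥ 209. Minimum total cost: 206.

206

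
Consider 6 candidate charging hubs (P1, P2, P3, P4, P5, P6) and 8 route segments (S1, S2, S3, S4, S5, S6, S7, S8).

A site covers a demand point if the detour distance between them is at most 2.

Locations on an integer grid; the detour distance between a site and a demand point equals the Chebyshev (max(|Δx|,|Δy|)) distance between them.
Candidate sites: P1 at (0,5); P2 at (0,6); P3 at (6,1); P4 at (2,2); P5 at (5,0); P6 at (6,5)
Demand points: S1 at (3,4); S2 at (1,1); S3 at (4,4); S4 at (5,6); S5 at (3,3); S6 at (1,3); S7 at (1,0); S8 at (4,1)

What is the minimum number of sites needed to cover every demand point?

2

Coverage sets (demand points within 2 of each site):
  P1: {S6}
  P2: {}
  P3: {S8}
  P4: {S1, S2, S3, S5, S6, S7, S8}
  P5: {S8}
  P6: {S3, S4}
No single site covers all 8 demand points.
But {P4, P6} covers everything, so the minimum is 2.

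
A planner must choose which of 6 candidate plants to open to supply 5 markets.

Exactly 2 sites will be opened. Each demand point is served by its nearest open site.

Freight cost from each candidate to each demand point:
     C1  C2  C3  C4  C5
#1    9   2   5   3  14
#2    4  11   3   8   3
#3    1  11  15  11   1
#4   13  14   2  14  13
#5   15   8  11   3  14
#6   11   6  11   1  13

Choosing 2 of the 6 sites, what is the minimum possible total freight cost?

12

Open {#1, #3}.
  C1→#3 1, C2→#1 2, C3→#1 5, C4→#1 3, C5→#3 1  ⇒ total 12.
Compare {#1, #2}: total 15.
Compare {#2, #6}: total 17.
No size-2 selection does better; minimum is 12.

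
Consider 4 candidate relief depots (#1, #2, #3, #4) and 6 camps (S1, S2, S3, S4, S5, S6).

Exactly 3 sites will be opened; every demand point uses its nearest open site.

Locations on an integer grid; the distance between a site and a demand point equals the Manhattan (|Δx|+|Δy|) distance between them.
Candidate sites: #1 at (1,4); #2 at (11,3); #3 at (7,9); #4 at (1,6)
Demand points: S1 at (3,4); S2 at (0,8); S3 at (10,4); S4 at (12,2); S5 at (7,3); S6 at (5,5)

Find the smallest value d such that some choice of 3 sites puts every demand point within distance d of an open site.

Open {#1, #2, #3}.
  Farthest demand point is S2 at distance 5 (to #1); all others are ≤ 5.
With {#1, #2, #4} the worst case is 5.
With {#2, #3, #4} the worst case is 5.
No size-3 selection achieves below 5.

5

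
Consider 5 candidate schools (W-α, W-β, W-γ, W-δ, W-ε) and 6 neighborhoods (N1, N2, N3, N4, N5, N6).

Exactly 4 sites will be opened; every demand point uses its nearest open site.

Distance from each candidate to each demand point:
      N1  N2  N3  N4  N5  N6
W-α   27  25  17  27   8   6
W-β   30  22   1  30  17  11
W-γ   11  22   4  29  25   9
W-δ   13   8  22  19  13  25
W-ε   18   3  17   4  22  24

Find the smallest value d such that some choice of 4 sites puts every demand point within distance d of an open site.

Open {W-α, W-β, W-γ, W-ε}.
  Farthest demand point is N1 at distance 11 (to W-γ); all others are ≤ 11.
With {W-α, W-γ, W-δ, W-ε} the worst case is 11.
With {W-α, W-β, W-δ, W-ε} the worst case is 13.
No size-4 selection achieves below 11.

11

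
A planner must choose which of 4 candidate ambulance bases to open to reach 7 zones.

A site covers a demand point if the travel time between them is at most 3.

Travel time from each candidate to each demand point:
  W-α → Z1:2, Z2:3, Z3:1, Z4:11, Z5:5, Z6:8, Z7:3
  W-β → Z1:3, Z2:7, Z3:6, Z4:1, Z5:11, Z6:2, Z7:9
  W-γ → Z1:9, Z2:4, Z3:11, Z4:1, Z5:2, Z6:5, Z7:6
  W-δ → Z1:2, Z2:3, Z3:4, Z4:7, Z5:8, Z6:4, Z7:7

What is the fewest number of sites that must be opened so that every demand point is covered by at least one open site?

3

Coverage sets (demand points within 3 of each site):
  W-α: {Z1, Z2, Z3, Z7}
  W-β: {Z1, Z4, Z6}
  W-γ: {Z4, Z5}
  W-δ: {Z1, Z2}
No 2 sites suffice: every size-2 union leaves at least one demand point uncovered.
But {W-α, W-β, W-γ} covers everything, so the minimum is 3.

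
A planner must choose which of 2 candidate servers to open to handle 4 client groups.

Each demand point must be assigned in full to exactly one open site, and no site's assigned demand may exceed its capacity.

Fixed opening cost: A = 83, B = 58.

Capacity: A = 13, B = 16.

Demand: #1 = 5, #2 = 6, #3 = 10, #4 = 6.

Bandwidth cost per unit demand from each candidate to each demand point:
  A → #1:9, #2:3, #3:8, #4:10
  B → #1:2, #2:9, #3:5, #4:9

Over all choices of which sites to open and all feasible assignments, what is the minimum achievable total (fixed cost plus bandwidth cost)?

Open {A, B}; cheapest assignment that respects the capacities:
  A (cap 13, load 12): #2, #4 — cost 6×3 + 6×10 = 78
  B (cap 16, load 15): #1, #3 — cost 5×2 + 10×5 = 60
  Shipping 138, fixed 141 → total 279.
  Any other capacity-feasible assignment to {A, B} ships for at least 138.
Total demand is 27 and no other set of sites has combined capacity ≥ 27, so {A, B} is the only feasible choice of open sites. Minimum: 279.

279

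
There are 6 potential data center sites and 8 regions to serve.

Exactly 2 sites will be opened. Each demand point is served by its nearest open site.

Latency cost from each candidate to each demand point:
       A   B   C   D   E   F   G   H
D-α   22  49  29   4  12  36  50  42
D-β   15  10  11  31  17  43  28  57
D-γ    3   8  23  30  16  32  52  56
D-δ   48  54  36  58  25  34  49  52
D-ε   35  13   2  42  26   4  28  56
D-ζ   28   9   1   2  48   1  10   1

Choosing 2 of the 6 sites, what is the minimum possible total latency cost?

42

Open {D-γ, D-ζ}.
  A→D-γ 3, B→D-γ 8, C→D-ζ 1, D→D-ζ 2, E→D-γ 16, F→D-ζ 1, G→D-ζ 10, H→D-ζ 1  ⇒ total 42.
Compare {D-β, D-ζ}: total 56.
Compare {D-α, D-ζ}: total 58.
No size-2 selection does better; minimum is 42.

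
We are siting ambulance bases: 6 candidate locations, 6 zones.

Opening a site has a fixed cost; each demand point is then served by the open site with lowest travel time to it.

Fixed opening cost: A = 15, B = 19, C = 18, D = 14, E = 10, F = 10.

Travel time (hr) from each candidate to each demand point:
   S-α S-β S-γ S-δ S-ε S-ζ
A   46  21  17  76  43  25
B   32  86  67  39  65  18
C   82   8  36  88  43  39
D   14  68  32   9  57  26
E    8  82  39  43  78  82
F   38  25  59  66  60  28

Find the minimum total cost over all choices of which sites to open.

Open {A, D}: assign each demand point to its cheapest open site.
  S-α→D 14, S-β→A 21, S-γ→A 17, S-δ→D 9, S-ε→A 43, S-ζ→A 25
  travel time 129, fixed 29 → total 158.
Compare {A, D, E}: travel time 123 + fixed 39 = 162.
Compare {A, C, D}: travel time 116 + fixed 47 = 163.
Compare {C, D}: travel time 132 + fixed 32 = 164.
All other subsets cost ≥ 162. Minimum total cost: 158.

158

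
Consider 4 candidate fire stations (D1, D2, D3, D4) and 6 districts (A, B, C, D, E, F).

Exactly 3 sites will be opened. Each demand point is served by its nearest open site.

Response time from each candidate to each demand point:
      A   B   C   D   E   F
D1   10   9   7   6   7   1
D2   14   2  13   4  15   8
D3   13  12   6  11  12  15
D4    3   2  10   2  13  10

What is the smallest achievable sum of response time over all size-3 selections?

Open {D1, D3, D4}.
  A→D4 3, B→D4 2, C→D3 6, D→D4 2, E→D1 7, F→D1 1  ⇒ total 21.
Compare {D1, D2, D4}: total 22.
Compare {D1, D2, D3}: total 30.
No size-3 selection does better; minimum is 21.

21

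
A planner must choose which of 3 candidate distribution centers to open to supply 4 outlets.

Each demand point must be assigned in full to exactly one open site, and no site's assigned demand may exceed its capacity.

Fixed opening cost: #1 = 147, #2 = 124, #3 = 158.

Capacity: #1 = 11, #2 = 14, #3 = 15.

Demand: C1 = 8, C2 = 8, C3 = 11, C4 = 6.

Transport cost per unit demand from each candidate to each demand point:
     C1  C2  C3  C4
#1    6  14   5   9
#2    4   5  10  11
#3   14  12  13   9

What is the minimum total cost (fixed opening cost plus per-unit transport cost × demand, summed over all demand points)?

666

Open {#1, #2, #3}; cheapest assignment that respects the capacities:
  #1 (cap 11, load 11): C3 — cost 11×5 = 55
  #2 (cap 14, load 8): C1 — cost 8×4 = 32
  #3 (cap 15, load 14): C2, C4 — cost 8×12 + 6×9 = 150
  Shipping 237, fixed 429 → total 666.
  Any other capacity-feasible assignment to {#1, #2, #3} ships for at least 237.
Total demand is 33 and no other set of sites has combined capacity ≥ 33, so {#1, #2, #3} is the only feasible choice of open sites. Minimum: 666.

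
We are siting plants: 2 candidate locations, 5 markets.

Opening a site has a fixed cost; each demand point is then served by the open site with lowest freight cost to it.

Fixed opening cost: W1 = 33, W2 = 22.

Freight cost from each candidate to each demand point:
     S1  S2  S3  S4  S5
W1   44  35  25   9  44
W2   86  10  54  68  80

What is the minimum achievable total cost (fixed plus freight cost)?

Open {W1, W2}: assign each demand point to its cheapest open site.
  S1→W1 44, S2→W2 10, S3→W1 25, S4→W1 9, S5→W1 44
  freight cost 132, fixed 55 → total 187.
Compare {W1}: freight cost 157 + fixed 33 = 190.
Compare {W2}: freight cost 298 + fixed 22 = 320.

187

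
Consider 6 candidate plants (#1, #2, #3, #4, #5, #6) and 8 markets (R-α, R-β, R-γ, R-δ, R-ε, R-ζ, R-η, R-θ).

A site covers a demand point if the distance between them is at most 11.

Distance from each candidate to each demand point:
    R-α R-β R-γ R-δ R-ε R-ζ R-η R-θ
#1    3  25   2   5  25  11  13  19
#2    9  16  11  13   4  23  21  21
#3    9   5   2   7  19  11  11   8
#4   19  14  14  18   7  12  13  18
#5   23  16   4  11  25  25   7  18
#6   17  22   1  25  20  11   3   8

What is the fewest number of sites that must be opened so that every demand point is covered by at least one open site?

2

Coverage sets (demand points within 11 of each site):
  #1: {R-α, R-γ, R-δ, R-ζ}
  #2: {R-α, R-γ, R-ε}
  #3: {R-α, R-β, R-γ, R-δ, R-ζ, R-η, R-θ}
  #4: {R-ε}
  #5: {R-γ, R-δ, R-η}
  #6: {R-γ, R-ζ, R-η, R-θ}
No single site covers all 8 demand points.
But {#2, #3} covers everything, so the minimum is 2.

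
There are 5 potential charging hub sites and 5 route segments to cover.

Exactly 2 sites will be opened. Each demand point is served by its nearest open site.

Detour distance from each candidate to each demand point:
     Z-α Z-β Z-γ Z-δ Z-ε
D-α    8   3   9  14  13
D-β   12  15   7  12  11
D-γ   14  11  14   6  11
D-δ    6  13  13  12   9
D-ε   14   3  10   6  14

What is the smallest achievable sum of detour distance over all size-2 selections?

Open {D-δ, D-ε}.
  Z-α→D-δ 6, Z-β→D-ε 3, Z-γ→D-ε 10, Z-δ→D-ε 6, Z-ε→D-δ 9  ⇒ total 34.
Compare {D-α, D-γ}: total 37.
Compare {D-α, D-δ}: total 39.
No size-2 selection does better; minimum is 34.

34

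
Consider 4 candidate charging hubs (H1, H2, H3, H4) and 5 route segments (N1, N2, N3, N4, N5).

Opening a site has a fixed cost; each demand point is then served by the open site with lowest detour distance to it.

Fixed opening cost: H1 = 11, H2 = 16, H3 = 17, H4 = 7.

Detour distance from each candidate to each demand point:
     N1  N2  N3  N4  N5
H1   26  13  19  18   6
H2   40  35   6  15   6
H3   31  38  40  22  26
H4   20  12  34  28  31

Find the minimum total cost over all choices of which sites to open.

Open {H2, H4}: assign each demand point to its cheapest open site.
  N1→H4 20, N2→H4 12, N3→H2 6, N4→H2 15, N5→H2 6
  detour distance 59, fixed 23 → total 82.
Compare {H1}: detour distance 82 + fixed 11 = 93.
Compare {H1, H2}: detour distance 66 + fixed 27 = 93.
Compare {H1, H4}: detour distance 75 + fixed 18 = 93.
All other subsets cost ≥ 93. Minimum total cost: 82.

82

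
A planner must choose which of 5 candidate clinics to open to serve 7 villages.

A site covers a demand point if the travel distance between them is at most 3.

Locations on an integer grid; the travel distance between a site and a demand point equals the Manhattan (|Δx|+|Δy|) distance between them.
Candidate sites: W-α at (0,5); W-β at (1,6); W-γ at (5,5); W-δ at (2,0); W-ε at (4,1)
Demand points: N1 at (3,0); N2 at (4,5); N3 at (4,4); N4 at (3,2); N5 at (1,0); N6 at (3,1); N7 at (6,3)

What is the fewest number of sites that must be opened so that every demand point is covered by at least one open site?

Coverage sets (demand points within 3 of each site):
  W-α: {}
  W-β: {}
  W-γ: {N2, N3, N7}
  W-δ: {N1, N4, N5, N6}
  W-ε: {N1, N3, N4, N6}
No single site covers all 7 demand points.
But {W-γ, W-δ} covers everything, so the minimum is 2.

2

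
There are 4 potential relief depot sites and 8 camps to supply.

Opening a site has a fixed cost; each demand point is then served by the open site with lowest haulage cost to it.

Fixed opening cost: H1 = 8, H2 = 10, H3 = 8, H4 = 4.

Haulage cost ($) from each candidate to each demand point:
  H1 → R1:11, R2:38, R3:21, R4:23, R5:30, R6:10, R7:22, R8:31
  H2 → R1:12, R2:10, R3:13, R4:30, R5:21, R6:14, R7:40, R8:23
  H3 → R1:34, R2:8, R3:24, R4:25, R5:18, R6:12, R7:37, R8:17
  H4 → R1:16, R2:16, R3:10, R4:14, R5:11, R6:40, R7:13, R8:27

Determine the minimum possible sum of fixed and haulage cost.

Open {H3, H4}: assign each demand point to its cheapest open site.
  R1→H4 16, R2→H3 8, R3→H4 10, R4→H4 14, R5→H4 11, R6→H3 12, R7→H4 13, R8→H3 17
  haulage cost 101, fixed 12 → total 113.
Compare {H1, H3, H4}: haulage cost 94 + fixed 20 = 114.
Compare {H2, H3, H4}: haulage cost 97 + fixed 22 = 119.
Compare {H2, H4}: haulage cost 107 + fixed 14 = 121.
All other subsets cost ≥ 114. Minimum total cost: 113.

113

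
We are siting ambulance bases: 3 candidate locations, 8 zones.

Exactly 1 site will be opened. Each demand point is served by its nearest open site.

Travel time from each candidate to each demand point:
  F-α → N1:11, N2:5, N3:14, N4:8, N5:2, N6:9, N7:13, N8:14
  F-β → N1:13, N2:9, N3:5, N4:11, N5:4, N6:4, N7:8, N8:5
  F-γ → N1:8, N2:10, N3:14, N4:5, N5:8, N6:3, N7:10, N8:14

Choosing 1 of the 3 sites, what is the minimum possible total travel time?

59

Open {F-β}.
  N1→F-β 13, N2→F-β 9, N3→F-β 5, N4→F-β 11, N5→F-β 4, N6→F-β 4, N7→F-β 8, N8→F-β 5  ⇒ total 59.
Compare {F-γ}: total 72.
Compare {F-α}: total 76.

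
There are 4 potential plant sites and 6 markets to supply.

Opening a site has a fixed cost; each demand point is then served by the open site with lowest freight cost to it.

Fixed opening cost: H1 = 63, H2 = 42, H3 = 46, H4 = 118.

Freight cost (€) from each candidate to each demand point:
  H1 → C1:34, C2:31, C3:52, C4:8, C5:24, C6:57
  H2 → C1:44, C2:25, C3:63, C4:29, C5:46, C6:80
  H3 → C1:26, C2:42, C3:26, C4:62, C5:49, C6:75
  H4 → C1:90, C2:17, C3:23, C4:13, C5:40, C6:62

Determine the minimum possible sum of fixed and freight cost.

269

Open {H1}: assign each demand point to its cheapest open site.
  C1→H1 34, C2→H1 31, C3→H1 52, C4→H1 8, C5→H1 24, C6→H1 57
  freight cost 206, fixed 63 → total 269.
Compare {H1, H3}: freight cost 172 + fixed 109 = 281.
Compare {H1, H2}: freight cost 200 + fixed 105 = 305.
Compare {H2, H3}: freight cost 227 + fixed 88 = 315.
All other subsets cost ≥ 281. Minimum total cost: 269.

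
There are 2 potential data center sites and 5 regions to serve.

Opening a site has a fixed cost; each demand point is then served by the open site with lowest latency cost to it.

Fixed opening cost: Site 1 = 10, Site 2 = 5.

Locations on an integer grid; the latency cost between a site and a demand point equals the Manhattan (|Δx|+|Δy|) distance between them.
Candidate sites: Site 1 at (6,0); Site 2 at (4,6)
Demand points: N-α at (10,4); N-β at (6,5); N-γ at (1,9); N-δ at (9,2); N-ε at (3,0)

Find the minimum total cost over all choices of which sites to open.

Open {Site 2}: assign each demand point to its cheapest open site.
  N-α→Site 2 8, N-β→Site 2 3, N-γ→Site 2 6, N-δ→Site 2 9, N-ε→Site 2 7
  latency cost 33, fixed 5 → total 38.
Compare {Site 1, Site 2}: latency cost 25 + fixed 15 = 40.
Compare {Site 1}: latency cost 35 + fixed 10 = 45.

38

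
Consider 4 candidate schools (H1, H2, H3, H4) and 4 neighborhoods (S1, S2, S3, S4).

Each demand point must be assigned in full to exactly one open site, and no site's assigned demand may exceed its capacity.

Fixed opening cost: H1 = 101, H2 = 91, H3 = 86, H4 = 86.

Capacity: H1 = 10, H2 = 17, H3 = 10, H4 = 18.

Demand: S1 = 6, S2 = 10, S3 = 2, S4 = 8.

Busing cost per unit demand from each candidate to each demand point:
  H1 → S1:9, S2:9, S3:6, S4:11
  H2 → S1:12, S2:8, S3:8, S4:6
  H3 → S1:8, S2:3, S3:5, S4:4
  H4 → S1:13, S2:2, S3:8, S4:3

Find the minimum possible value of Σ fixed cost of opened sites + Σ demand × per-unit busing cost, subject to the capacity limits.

274

Open {H3, H4}; cheapest assignment that respects the capacities:
  H3 (cap 10, load 8): S1, S3 — cost 6×8 + 2×5 = 58
  H4 (cap 18, load 18): S2, S4 — cost 10×2 + 8×3 = 44
  Shipping 102, fixed 172 → total 274.
  Any other capacity-feasible assignment to {H3, H4} ships for at least 102.
Compare {H1, H4}: its best feasible assignment gives total 297.
Compare {H2, H4}: its best feasible assignment gives total 309.
Every other set of open sites that can feasibly serve all demand totals ≥ 297 even under its best assignment. Minimum: 274.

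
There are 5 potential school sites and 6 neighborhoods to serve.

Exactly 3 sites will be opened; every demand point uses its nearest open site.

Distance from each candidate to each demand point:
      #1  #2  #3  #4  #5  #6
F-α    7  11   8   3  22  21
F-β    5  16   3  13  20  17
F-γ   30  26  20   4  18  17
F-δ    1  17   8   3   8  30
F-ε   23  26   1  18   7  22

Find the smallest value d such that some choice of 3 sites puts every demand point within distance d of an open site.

Open {F-α, F-β, F-δ}.
  Farthest demand point is #6 at distance 17 (to F-β); all others are ≤ 17.
With {F-α, F-β, F-ε} the worst case is 17.
With {F-α, F-γ, F-δ} the worst case is 17.
No size-3 selection achieves below 17.

17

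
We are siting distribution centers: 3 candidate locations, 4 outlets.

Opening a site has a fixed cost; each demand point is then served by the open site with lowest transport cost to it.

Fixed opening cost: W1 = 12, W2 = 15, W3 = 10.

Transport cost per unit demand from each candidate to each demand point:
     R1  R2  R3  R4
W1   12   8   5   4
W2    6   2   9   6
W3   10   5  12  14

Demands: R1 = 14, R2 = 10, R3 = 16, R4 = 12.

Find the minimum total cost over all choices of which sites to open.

Open {W1, W2}: assign each demand point to its cheapest open site.
  R1→W2 14×6=84, R2→W2 10×2=20, R3→W1 16×5=80, R4→W1 12×4=48
  transport cost 232, fixed 27 → total 259.
Compare {W1, W2, W3}: transport cost 232 + fixed 37 = 269.
Compare {W2}: transport cost 320 + fixed 15 = 335.
Compare {W1, W3}: transport cost 318 + fixed 22 = 340.
All other subsets cost ≥ 269. Minimum total cost: 259.

259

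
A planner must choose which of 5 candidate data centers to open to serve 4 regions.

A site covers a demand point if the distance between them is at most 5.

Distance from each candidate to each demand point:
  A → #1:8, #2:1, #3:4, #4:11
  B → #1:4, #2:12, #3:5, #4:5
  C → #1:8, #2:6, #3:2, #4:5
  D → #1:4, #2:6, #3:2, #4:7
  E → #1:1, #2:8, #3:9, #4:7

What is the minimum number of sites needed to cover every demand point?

Coverage sets (demand points within 5 of each site):
  A: {#2, #3}
  B: {#1, #3, #4}
  C: {#3, #4}
  D: {#1, #3}
  E: {#1}
No single site covers all 4 demand points.
But {A, B} covers everything, so the minimum is 2.

2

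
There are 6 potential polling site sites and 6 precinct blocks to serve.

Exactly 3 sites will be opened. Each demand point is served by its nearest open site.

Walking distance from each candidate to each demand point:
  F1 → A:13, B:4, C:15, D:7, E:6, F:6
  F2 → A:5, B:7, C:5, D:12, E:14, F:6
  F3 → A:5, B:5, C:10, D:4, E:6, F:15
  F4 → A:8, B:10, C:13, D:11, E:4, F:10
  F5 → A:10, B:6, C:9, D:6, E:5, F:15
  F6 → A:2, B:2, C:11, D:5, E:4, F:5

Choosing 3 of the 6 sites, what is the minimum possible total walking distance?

Open {F2, F3, F6}.
  A→F6 2, B→F6 2, C→F2 5, D→F3 4, E→F6 4, F→F6 5  ⇒ total 22.
Compare {F1, F2, F6}: total 23.
Compare {F2, F4, F6}: total 23.
No size-3 selection does better; minimum is 22.

22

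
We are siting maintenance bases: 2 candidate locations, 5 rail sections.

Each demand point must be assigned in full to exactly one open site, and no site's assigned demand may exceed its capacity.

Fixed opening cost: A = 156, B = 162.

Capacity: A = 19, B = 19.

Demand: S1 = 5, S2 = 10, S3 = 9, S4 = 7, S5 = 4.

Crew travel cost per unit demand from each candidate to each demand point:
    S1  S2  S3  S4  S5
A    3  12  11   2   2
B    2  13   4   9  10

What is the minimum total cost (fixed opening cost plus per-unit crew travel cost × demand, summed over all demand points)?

521

Open {A, B}; cheapest assignment that respects the capacities:
  A (cap 19, load 16): S1, S4, S5 — cost 5×3 + 7×2 + 4×2 = 37
  B (cap 19, load 19): S2, S3 — cost 10×13 + 9×4 = 166
  Shipping 203, fixed 318 → total 521.
  Any other capacity-feasible assignment to {A, B} ships for at least 203.
Total demand is 35 and no other set of sites has combined capacity ≥ 35, so {A, B} is the only feasible choice of open sites. Minimum: 521.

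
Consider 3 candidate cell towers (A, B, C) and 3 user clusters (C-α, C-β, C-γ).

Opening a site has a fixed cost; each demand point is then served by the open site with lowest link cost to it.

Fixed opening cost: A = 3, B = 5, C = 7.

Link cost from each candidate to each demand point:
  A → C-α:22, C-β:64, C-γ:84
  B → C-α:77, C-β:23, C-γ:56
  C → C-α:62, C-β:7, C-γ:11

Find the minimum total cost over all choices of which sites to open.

50

Open {A, C}: assign each demand point to its cheapest open site.
  C-α→A 22, C-β→C 7, C-γ→C 11
  link cost 40, fixed 10 → total 50.
Compare {A, B, C}: link cost 40 + fixed 15 = 55.
Compare {C}: link cost 80 + fixed 7 = 87.
Compare {B, C}: link cost 80 + fixed 12 = 92.
All other subsets cost ≥ 55. Minimum total cost: 50.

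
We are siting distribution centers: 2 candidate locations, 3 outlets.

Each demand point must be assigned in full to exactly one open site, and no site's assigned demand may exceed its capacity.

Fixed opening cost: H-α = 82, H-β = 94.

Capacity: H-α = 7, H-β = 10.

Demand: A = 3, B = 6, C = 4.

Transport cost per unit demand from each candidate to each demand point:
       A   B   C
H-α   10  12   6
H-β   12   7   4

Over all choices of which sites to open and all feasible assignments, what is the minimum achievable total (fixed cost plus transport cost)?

264

Open {H-α, H-β}; cheapest assignment that respects the capacities:
  H-α (cap 7, load 3): A — cost 3×10 = 30
  H-β (cap 10, load 10): B, C — cost 6×7 + 4×4 = 58
  Shipping 88, fixed 176 → total 264.
  Any other capacity-feasible assignment to {H-α, H-β} ships for at least 88.
Total demand is 13 and no other set of sites has combined capacity ≥ 13, so {H-α, H-β} is the only feasible choice of open sites. Minimum: 264.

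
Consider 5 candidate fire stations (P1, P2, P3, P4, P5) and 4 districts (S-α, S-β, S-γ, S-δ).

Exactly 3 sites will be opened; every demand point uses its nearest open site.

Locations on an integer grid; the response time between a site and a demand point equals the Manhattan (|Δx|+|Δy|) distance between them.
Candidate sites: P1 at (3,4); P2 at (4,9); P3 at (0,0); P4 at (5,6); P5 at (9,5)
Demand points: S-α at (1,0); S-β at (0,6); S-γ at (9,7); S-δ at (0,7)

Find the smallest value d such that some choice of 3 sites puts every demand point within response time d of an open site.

6

Open {P1, P2, P4}.
  Farthest demand point is S-α at response time 6 (to P1); all others are ≤ 6.
With {P1, P2, P5} the worst case is 6.
With {P1, P3, P4} the worst case is 6.
No size-3 selection achieves below 6.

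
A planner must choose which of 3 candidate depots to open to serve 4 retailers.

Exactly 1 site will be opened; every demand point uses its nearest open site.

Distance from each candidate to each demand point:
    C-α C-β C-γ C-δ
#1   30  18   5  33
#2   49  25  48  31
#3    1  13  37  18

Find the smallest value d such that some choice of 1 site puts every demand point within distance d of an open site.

Open {#1}.
  Farthest demand point is C-δ at distance 33 (to #1); all others are ≤ 33.
With {#3} the worst case is 37.
With {#2} the worst case is 49.
No size-1 selection achieves below 33.

33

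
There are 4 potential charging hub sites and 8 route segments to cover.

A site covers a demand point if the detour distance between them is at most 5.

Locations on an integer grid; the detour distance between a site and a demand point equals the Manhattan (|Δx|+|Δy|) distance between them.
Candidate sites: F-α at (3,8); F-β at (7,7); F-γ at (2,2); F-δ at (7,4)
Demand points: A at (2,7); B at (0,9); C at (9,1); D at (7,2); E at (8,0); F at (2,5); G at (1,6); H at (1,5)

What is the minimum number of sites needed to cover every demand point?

2

Coverage sets (demand points within 5 of each site):
  F-α: {A, B, F, G, H}
  F-β: {A, D}
  F-γ: {A, D, F, G, H}
  F-δ: {C, D, E}
No single site covers all 8 demand points.
But {F-α, F-δ} covers everything, so the minimum is 2.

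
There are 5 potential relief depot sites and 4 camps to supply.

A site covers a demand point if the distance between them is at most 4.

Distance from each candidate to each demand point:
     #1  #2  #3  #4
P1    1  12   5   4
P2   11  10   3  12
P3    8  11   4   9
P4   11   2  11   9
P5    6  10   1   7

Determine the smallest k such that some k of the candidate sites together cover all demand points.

3

Coverage sets (demand points within 4 of each site):
  P1: {#1, #4}
  P2: {#3}
  P3: {#3}
  P4: {#2}
  P5: {#3}
No 2 sites suffice: every size-2 union leaves at least one demand point uncovered.
But {P1, P2, P4} covers everything, so the minimum is 3.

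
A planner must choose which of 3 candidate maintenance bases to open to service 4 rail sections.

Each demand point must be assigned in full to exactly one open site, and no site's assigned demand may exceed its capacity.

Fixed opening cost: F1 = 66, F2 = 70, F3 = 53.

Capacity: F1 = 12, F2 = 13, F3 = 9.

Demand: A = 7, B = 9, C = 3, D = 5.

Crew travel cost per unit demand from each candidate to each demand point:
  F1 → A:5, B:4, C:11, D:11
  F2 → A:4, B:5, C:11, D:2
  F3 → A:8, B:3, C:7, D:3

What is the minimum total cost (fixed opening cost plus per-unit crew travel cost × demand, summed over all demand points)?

243

Open {F1, F2}; cheapest assignment that respects the capacities:
  F1 (cap 12, load 12): B, C — cost 9×4 + 3×11 = 69
  F2 (cap 13, load 12): A, D — cost 7×4 + 5×2 = 38
  Shipping 107, fixed 136 → total 243.
  Any other capacity-feasible assignment to {F1, F2} ships for at least 107.
Compare {F1, F2, F3}: its best feasible assignment gives total 284.
Every other set of open sites that can feasibly serve all demand totals ≥ 284 even under its best assignment. Minimum: 243.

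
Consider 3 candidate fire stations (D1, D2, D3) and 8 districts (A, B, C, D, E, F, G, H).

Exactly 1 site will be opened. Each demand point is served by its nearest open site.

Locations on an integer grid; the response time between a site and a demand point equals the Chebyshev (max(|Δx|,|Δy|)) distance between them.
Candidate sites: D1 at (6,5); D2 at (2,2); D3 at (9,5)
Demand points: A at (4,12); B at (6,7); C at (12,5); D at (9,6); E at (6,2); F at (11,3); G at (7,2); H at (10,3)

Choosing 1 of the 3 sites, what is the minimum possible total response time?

Open {D3}.
  A→D3 7, B→D3 3, C→D3 3, D→D3 1, E→D3 3, F→D3 2, G→D3 3, H→D3 2  ⇒ total 24.
Compare {D1}: total 33.
Compare {D2}: total 58.

24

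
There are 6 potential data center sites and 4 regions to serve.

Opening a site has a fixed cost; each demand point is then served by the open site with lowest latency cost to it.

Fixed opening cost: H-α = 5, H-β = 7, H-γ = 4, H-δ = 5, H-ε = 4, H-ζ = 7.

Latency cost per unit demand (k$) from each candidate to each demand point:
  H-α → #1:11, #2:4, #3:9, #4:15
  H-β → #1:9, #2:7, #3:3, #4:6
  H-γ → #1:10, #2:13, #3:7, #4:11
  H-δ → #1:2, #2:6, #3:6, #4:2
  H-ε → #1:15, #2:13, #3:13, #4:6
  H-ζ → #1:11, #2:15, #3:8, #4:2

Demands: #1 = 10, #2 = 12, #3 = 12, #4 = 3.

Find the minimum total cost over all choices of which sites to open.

Open {H-α, H-β, H-δ}: assign each demand point to its cheapest open site.
  #1→H-δ 10×2=20, #2→H-α 12×4=48, #3→H-β 12×3=36, #4→H-δ 3×2=6
  latency cost 110, fixed 17 → total 127.
Compare {H-α, H-β, H-γ, H-δ}: latency cost 110 + fixed 21 = 131.
Compare {H-α, H-β, H-δ, H-ε}: latency cost 110 + fixed 21 = 131.
Compare {H-α, H-β, H-δ, H-ζ}: latency cost 110 + fixed 24 = 134.
All other subsets cost ≥ 131. Minimum total cost: 127.

127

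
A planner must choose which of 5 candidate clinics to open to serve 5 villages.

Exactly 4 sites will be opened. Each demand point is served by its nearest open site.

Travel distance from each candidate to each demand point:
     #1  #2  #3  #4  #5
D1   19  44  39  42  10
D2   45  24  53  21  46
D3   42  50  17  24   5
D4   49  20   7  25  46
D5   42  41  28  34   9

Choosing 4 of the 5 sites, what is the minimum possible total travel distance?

Open {D1, D2, D3, D4}.
  #1→D1 19, #2→D4 20, #3→D4 7, #4→D2 21, #5→D3 5  ⇒ total 72.
Compare {D1, D3, D4, D5}: total 75.
Compare {D1, D2, D4, D5}: total 76.
No size-4 selection does better; minimum is 72.

72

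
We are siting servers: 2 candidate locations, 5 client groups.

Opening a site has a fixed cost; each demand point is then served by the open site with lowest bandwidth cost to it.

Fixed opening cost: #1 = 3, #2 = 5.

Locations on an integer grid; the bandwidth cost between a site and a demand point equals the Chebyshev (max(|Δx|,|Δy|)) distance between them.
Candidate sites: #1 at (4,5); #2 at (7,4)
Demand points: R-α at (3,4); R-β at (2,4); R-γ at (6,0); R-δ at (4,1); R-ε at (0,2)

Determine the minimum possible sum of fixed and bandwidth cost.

Open {#1}: assign each demand point to its cheapest open site.
  R-α→#1 1, R-β→#1 2, R-γ→#1 5, R-δ→#1 4, R-ε→#1 4
  bandwidth cost 16, fixed 3 → total 19.
Compare {#1, #2}: bandwidth cost 14 + fixed 8 = 22.
Compare {#2}: bandwidth cost 23 + fixed 5 = 28.

19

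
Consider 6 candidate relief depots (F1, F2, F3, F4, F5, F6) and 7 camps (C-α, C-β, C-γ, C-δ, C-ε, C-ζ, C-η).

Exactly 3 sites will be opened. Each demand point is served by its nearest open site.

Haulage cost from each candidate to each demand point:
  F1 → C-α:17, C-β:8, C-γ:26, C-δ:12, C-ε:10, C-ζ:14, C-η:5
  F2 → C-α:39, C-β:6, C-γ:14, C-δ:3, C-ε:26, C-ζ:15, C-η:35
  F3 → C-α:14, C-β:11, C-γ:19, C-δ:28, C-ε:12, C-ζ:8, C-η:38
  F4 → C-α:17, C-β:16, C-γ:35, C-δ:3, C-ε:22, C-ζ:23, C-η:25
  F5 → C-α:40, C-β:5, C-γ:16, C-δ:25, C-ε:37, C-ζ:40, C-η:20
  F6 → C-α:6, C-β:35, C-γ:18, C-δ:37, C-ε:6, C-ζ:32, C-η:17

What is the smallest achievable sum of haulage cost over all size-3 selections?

54

Open {F1, F2, F6}.
  C-α→F6 6, C-β→F2 6, C-γ→F2 14, C-δ→F2 3, C-ε→F6 6, C-ζ→F1 14, C-η→F1 5  ⇒ total 54.
Compare {F1, F2, F3}: total 60.
Compare {F1, F4, F6}: total 60.
No size-3 selection does better; minimum is 54.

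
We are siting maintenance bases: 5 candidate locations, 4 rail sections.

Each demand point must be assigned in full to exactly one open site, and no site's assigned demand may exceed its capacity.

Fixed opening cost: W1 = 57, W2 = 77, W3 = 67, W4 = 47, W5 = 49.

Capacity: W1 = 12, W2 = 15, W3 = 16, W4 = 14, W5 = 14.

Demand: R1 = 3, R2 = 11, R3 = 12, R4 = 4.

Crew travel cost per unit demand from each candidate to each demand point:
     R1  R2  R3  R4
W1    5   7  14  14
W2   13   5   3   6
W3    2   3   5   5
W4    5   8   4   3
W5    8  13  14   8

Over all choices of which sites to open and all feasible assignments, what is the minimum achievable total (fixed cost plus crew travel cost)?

272

Open {W2, W3}; cheapest assignment that respects the capacities:
  W2 (cap 15, load 15): R1, R3 — cost 3×13 + 12×3 = 75
  W3 (cap 16, load 15): R2, R4 — cost 11×3 + 4×5 = 53
  Shipping 128, fixed 144 → total 272.
  Any other capacity-feasible assignment to {W2, W3} ships for at least 128.
Compare {W2, W3, W4}: its best feasible assignment gives total 278.
Compare {W3, W4, W5}: its best feasible assignment gives total 282.
Every other set of open sites that can feasibly serve all demand totals ≥ 278 even under its best assignment. Minimum: 272.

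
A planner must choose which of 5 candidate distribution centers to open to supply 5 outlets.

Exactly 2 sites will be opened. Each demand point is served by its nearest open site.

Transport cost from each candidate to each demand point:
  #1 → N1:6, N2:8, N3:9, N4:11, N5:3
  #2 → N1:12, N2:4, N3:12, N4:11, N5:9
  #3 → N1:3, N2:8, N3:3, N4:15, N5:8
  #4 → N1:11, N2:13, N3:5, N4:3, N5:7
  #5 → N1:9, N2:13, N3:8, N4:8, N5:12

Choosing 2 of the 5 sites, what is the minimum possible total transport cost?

Open {#3, #4}.
  N1→#3 3, N2→#3 8, N3→#3 3, N4→#4 3, N5→#4 7  ⇒ total 24.
Compare {#1, #4}: total 25.
Compare {#1, #3}: total 28.
No size-2 selection does better; minimum is 24.

24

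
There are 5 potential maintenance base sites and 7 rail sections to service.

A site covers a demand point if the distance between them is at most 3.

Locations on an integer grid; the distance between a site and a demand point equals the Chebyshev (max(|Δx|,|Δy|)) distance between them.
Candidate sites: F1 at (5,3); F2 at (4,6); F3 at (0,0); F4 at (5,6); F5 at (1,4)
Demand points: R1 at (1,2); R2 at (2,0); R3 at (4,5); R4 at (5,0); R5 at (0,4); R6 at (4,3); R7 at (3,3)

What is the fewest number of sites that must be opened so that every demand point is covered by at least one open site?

2

Coverage sets (demand points within 3 of each site):
  F1: {R2, R3, R4, R6, R7}
  F2: {R3, R6, R7}
  F3: {R1, R2, R7}
  F4: {R3, R6, R7}
  F5: {R1, R3, R5, R6, R7}
No single site covers all 7 demand points.
But {F1, F5} covers everything, so the minimum is 2.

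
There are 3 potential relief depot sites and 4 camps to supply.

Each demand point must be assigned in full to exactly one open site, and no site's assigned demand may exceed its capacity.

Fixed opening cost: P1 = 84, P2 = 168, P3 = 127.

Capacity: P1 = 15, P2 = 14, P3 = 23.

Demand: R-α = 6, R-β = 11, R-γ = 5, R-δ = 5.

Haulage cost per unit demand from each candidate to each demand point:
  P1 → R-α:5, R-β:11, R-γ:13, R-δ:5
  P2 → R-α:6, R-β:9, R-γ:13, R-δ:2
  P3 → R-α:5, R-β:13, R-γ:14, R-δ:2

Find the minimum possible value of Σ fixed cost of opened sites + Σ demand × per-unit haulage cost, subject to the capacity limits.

442

Open {P1, P3}; cheapest assignment that respects the capacities:
  P1 (cap 15, load 11): R-β — cost 11×11 = 121
  P3 (cap 23, load 16): R-α, R-γ, R-δ — cost 6×5 + 5×14 + 5×2 = 110
  Shipping 231, fixed 211 → total 442.
  Any other capacity-feasible assignment to {P1, P3} ships for at least 231.
Compare {P2, P3}: its best feasible assignment gives total 504.
Compare {P1, P2, P3}: its best feasible assignment gives total 583.
Every other set of open sites that can feasibly serve all demand totals ≥ 504 even under its best assignment. Minimum: 442.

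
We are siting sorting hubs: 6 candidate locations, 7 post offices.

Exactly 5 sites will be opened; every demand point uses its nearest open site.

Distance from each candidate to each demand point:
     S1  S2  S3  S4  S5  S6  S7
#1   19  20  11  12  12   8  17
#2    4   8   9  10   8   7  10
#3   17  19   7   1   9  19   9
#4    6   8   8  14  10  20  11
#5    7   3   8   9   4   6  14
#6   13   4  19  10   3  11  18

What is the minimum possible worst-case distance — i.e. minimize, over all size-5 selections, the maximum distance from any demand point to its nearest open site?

9

Open {#1, #2, #3, #4, #5}.
  Farthest demand point is S7 at distance 9 (to #3); all others are ≤ 9.
With {#1, #2, #3, #4, #6} the worst case is 9.
With {#1, #2, #3, #5, #6} the worst case is 9.
No size-5 selection achieves below 9.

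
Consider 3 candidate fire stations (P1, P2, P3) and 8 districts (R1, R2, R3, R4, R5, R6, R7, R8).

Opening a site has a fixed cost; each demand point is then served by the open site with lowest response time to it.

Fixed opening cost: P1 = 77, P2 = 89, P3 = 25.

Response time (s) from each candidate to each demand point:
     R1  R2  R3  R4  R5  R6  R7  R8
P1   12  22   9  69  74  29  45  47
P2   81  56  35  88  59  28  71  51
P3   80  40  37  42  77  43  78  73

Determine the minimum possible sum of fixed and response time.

Open {P1, P3}: assign each demand point to its cheapest open site.
  R1→P1 12, R2→P1 22, R3→P1 9, R4→P3 42, R5→P1 74, R6→P1 29, R7→P1 45, R8→P1 47
  response time 280, fixed 102 → total 382.
Compare {P1}: response time 307 + fixed 77 = 384.
Compare {P1, P2, P3}: response time 264 + fixed 191 = 455.
Compare {P1, P2}: response time 291 + fixed 166 = 457.
All other subsets cost ≥ 384. Minimum total cost: 382.

382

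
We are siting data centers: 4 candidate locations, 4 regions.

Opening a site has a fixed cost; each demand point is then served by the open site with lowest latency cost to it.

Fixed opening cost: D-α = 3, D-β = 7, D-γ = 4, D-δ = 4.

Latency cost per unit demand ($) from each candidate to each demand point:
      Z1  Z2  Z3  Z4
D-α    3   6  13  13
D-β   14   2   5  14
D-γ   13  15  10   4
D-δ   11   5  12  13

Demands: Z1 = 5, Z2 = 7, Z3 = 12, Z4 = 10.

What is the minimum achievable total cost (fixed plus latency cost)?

Open {D-α, D-β, D-γ}: assign each demand point to its cheapest open site.
  Z1→D-α 5×3=15, Z2→D-β 7×2=14, Z3→D-β 12×5=60, Z4→D-γ 10×4=40
  latency cost 129, fixed 14 → total 143.
Compare {D-α, D-β, D-γ, D-δ}: latency cost 129 + fixed 18 = 147.
Compare {D-β, D-γ, D-δ}: latency cost 169 + fixed 15 = 184.
Compare {D-β, D-γ}: latency cost 179 + fixed 11 = 190.
All other subsets cost ≥ 147. Minimum total cost: 143.

143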